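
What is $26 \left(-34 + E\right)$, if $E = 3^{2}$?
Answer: $-650$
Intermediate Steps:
$E = 9$
$26 \left(-34 + E\right) = 26 \left(-34 + 9\right) = 26 \left(-25\right) = -650$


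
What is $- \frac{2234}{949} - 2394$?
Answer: $- \frac{2274140}{949} \approx -2396.4$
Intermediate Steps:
$- \frac{2234}{949} - 2394 = - \frac{2274140}{949}$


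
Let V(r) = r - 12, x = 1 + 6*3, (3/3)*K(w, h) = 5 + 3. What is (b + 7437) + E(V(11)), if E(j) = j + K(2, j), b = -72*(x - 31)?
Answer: 8308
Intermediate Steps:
K(w, h) = 8 (K(w, h) = 5 + 3 = 8)
x = 19 (x = 1 + 18 = 19)
V(r) = -12 + r
b = 864 (b = -72*(19 - 31) = -72*(-12) = 864)
E(j) = 8 + j (E(j) = j + 8 = 8 + j)
(b + 7437) + E(V(11)) = (864 + 7437) + (8 + (-12 + 11)) = 8301 + (8 - 1) = 8301 + 7 = 8308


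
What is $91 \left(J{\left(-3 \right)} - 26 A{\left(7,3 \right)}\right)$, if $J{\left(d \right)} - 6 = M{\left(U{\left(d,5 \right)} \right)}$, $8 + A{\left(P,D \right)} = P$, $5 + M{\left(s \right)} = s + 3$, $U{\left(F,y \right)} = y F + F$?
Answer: $1092$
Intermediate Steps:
$U{\left(F,y \right)} = F + F y$ ($U{\left(F,y \right)} = F y + F = F + F y$)
$M{\left(s \right)} = -2 + s$ ($M{\left(s \right)} = -5 + \left(s + 3\right) = -5 + \left(3 + s\right) = -2 + s$)
$A{\left(P,D \right)} = -8 + P$
$J{\left(d \right)} = 4 + 6 d$ ($J{\left(d \right)} = 6 + \left(-2 + d \left(1 + 5\right)\right) = 6 + \left(-2 + d 6\right) = 6 + \left(-2 + 6 d\right) = 4 + 6 d$)
$91 \left(J{\left(-3 \right)} - 26 A{\left(7,3 \right)}\right) = 91 \left(\left(4 + 6 \left(-3\right)\right) - 26 \left(-8 + 7\right)\right) = 91 \left(\left(4 - 18\right) - -26\right) = 91 \left(-14 + 26\right) = 91 \cdot 12 = 1092$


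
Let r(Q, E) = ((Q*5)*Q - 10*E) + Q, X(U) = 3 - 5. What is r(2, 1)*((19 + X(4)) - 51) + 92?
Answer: -316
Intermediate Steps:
X(U) = -2
r(Q, E) = Q - 10*E + 5*Q² (r(Q, E) = ((5*Q)*Q - 10*E) + Q = (5*Q² - 10*E) + Q = (-10*E + 5*Q²) + Q = Q - 10*E + 5*Q²)
r(2, 1)*((19 + X(4)) - 51) + 92 = (2 - 10*1 + 5*2²)*((19 - 2) - 51) + 92 = (2 - 10 + 5*4)*(17 - 51) + 92 = (2 - 10 + 20)*(-34) + 92 = 12*(-34) + 92 = -408 + 92 = -316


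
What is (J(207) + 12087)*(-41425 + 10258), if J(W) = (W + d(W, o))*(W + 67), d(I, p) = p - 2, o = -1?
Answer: -2118826161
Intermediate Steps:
d(I, p) = -2 + p
J(W) = (-3 + W)*(67 + W) (J(W) = (W + (-2 - 1))*(W + 67) = (W - 3)*(67 + W) = (-3 + W)*(67 + W))
(J(207) + 12087)*(-41425 + 10258) = ((-201 + 207² + 64*207) + 12087)*(-41425 + 10258) = ((-201 + 42849 + 13248) + 12087)*(-31167) = (55896 + 12087)*(-31167) = 67983*(-31167) = -2118826161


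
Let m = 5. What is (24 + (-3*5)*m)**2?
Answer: 2601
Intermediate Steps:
(24 + (-3*5)*m)**2 = (24 - 3*5*5)**2 = (24 - 15*5)**2 = (24 - 75)**2 = (-51)**2 = 2601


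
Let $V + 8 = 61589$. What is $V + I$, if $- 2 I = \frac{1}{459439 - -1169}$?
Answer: $\frac{56729402495}{921216} \approx 61581.0$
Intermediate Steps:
$V = 61581$ ($V = -8 + 61589 = 61581$)
$I = - \frac{1}{921216}$ ($I = - \frac{1}{2 \left(459439 - -1169\right)} = - \frac{1}{2 \left(459439 + 1169\right)} = - \frac{1}{2 \cdot 460608} = \left(- \frac{1}{2}\right) \frac{1}{460608} = - \frac{1}{921216} \approx -1.0855 \cdot 10^{-6}$)
$V + I = 61581 - \frac{1}{921216} = \frac{56729402495}{921216}$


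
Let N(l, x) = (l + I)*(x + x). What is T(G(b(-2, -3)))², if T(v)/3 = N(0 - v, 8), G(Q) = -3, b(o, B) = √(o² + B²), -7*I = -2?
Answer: 1218816/49 ≈ 24874.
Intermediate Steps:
I = 2/7 (I = -⅐*(-2) = 2/7 ≈ 0.28571)
b(o, B) = √(B² + o²)
N(l, x) = 2*x*(2/7 + l) (N(l, x) = (l + 2/7)*(x + x) = (2/7 + l)*(2*x) = 2*x*(2/7 + l))
T(v) = 96/7 - 48*v (T(v) = 3*((2/7)*8*(2 + 7*(0 - v))) = 3*((2/7)*8*(2 + 7*(-v))) = 3*((2/7)*8*(2 - 7*v)) = 3*(32/7 - 16*v) = 96/7 - 48*v)
T(G(b(-2, -3)))² = (96/7 - 48*(-3))² = (96/7 + 144)² = (1104/7)² = 1218816/49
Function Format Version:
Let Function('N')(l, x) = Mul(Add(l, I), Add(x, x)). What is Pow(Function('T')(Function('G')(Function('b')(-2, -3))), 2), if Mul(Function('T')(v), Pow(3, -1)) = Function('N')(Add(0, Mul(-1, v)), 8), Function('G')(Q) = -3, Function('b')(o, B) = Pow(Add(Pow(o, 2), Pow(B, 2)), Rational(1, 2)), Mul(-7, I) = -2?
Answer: Rational(1218816, 49) ≈ 24874.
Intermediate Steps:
I = Rational(2, 7) (I = Mul(Rational(-1, 7), -2) = Rational(2, 7) ≈ 0.28571)
Function('b')(o, B) = Pow(Add(Pow(B, 2), Pow(o, 2)), Rational(1, 2))
Function('N')(l, x) = Mul(2, x, Add(Rational(2, 7), l)) (Function('N')(l, x) = Mul(Add(l, Rational(2, 7)), Add(x, x)) = Mul(Add(Rational(2, 7), l), Mul(2, x)) = Mul(2, x, Add(Rational(2, 7), l)))
Function('T')(v) = Add(Rational(96, 7), Mul(-48, v)) (Function('T')(v) = Mul(3, Mul(Rational(2, 7), 8, Add(2, Mul(7, Add(0, Mul(-1, v)))))) = Mul(3, Mul(Rational(2, 7), 8, Add(2, Mul(7, Mul(-1, v))))) = Mul(3, Mul(Rational(2, 7), 8, Add(2, Mul(-7, v)))) = Mul(3, Add(Rational(32, 7), Mul(-16, v))) = Add(Rational(96, 7), Mul(-48, v)))
Pow(Function('T')(Function('G')(Function('b')(-2, -3))), 2) = Pow(Add(Rational(96, 7), Mul(-48, -3)), 2) = Pow(Add(Rational(96, 7), 144), 2) = Pow(Rational(1104, 7), 2) = Rational(1218816, 49)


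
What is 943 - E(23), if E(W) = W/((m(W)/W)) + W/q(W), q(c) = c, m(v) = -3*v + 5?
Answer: 60817/64 ≈ 950.27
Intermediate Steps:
m(v) = 5 - 3*v
E(W) = 1 + W**2/(5 - 3*W) (E(W) = W/(((5 - 3*W)/W)) + W/W = W/(((5 - 3*W)/W)) + 1 = W*(W/(5 - 3*W)) + 1 = W**2/(5 - 3*W) + 1 = 1 + W**2/(5 - 3*W))
943 - E(23) = 943 - (-5 - 1*23**2 + 3*23)/(-5 + 3*23) = 943 - (-5 - 1*529 + 69)/(-5 + 69) = 943 - (-5 - 529 + 69)/64 = 943 - (-465)/64 = 943 - 1*(-465/64) = 943 + 465/64 = 60817/64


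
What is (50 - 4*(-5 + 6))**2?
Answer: 2116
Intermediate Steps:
(50 - 4*(-5 + 6))**2 = (50 - 4*1)**2 = (50 - 4)**2 = 46**2 = 2116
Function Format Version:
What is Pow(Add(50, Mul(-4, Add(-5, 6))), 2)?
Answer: 2116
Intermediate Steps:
Pow(Add(50, Mul(-4, Add(-5, 6))), 2) = Pow(Add(50, Mul(-4, 1)), 2) = Pow(Add(50, -4), 2) = Pow(46, 2) = 2116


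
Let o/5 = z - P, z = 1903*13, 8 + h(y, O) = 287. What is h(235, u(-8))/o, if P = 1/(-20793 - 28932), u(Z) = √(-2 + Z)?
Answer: 2774655/1230146776 ≈ 0.0022555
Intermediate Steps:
h(y, O) = 279 (h(y, O) = -8 + 287 = 279)
z = 24739
P = -1/49725 (P = 1/(-49725) = -1/49725 ≈ -2.0111e-5)
o = 1230146776/9945 (o = 5*(24739 - 1*(-1/49725)) = 5*(24739 + 1/49725) = 5*(1230146776/49725) = 1230146776/9945 ≈ 1.2370e+5)
h(235, u(-8))/o = 279/(1230146776/9945) = 279*(9945/1230146776) = 2774655/1230146776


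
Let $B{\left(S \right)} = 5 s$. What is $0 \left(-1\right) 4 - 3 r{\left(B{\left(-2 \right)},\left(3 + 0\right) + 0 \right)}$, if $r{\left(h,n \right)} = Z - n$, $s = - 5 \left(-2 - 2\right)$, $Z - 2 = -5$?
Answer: $18$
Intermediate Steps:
$Z = -3$ ($Z = 2 - 5 = -3$)
$s = 20$ ($s = \left(-5\right) \left(-4\right) = 20$)
$B{\left(S \right)} = 100$ ($B{\left(S \right)} = 5 \cdot 20 = 100$)
$r{\left(h,n \right)} = -3 - n$
$0 \left(-1\right) 4 - 3 r{\left(B{\left(-2 \right)},\left(3 + 0\right) + 0 \right)} = 0 \left(-1\right) 4 - 3 \left(-3 - \left(\left(3 + 0\right) + 0\right)\right) = 0 \cdot 4 - 3 \left(-3 - \left(3 + 0\right)\right) = 0 - 3 \left(-3 - 3\right) = 0 - -18 = 0 + 18 = 18$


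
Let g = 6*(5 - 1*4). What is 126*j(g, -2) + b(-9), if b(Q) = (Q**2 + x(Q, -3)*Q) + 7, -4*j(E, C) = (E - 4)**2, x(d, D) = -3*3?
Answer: 43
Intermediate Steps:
g = 6 (g = 6*(5 - 4) = 6*1 = 6)
x(d, D) = -9
j(E, C) = -(-4 + E)**2/4 (j(E, C) = -(E - 4)**2/4 = -(-4 + E)**2/4)
b(Q) = 7 + Q**2 - 9*Q (b(Q) = (Q**2 - 9*Q) + 7 = 7 + Q**2 - 9*Q)
126*j(g, -2) + b(-9) = 126*(-(-4 + 6)**2/4) + (7 + (-9)**2 - 9*(-9)) = 126*(-1/4*2**2) + (7 + 81 + 81) = 126*(-1/4*4) + 169 = 126*(-1) + 169 = -126 + 169 = 43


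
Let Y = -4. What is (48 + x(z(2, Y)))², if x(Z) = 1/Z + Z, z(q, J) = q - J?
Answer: 105625/36 ≈ 2934.0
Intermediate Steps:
x(Z) = Z + 1/Z
(48 + x(z(2, Y)))² = (48 + ((2 - 1*(-4)) + 1/(2 - 1*(-4))))² = (48 + ((2 + 4) + 1/(2 + 4)))² = (48 + (6 + 1/6))² = (48 + (6 + ⅙))² = (48 + 37/6)² = (325/6)² = 105625/36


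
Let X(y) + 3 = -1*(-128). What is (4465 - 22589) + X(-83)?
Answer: -17999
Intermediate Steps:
X(y) = 125 (X(y) = -3 - 1*(-128) = -3 + 128 = 125)
(4465 - 22589) + X(-83) = (4465 - 22589) + 125 = -18124 + 125 = -17999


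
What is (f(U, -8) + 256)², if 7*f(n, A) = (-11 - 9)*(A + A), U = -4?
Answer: 4460544/49 ≈ 91032.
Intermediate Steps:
f(n, A) = -40*A/7 (f(n, A) = ((-11 - 9)*(A + A))/7 = (-40*A)/7 = -40*A/7)
(f(U, -8) + 256)² = (-40/7*(-8) + 256)² = (320/7 + 256)² = (2112/7)² = 4460544/49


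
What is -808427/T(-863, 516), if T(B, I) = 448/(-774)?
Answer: 312861249/224 ≈ 1.3967e+6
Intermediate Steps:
T(B, I) = -224/387 (T(B, I) = 448*(-1/774) = -224/387)
-808427/T(-863, 516) = -808427/(-224/387) = -808427*(-387/224) = 312861249/224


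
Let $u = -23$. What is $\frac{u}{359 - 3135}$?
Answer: $\frac{23}{2776} \approx 0.0082853$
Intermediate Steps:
$\frac{u}{359 - 3135} = \frac{1}{359 - 3135} \left(-23\right) = \frac{1}{-2776} \left(-23\right) = \left(- \frac{1}{2776}\right) \left(-23\right) = \frac{23}{2776}$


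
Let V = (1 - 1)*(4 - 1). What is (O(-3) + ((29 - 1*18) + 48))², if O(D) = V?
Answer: 3481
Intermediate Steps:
V = 0 (V = 0*3 = 0)
O(D) = 0
(O(-3) + ((29 - 1*18) + 48))² = (0 + ((29 - 1*18) + 48))² = (0 + ((29 - 18) + 48))² = (0 + (11 + 48))² = (0 + 59)² = 59² = 3481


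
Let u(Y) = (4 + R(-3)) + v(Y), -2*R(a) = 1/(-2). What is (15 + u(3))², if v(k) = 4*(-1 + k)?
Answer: 11881/16 ≈ 742.56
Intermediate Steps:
v(k) = -4 + 4*k
R(a) = ¼ (R(a) = -½/(-2) = -½*(-½) = ¼)
u(Y) = ¼ + 4*Y (u(Y) = (4 + ¼) + (-4 + 4*Y) = 17/4 + (-4 + 4*Y) = ¼ + 4*Y)
(15 + u(3))² = (15 + (¼ + 4*3))² = (15 + (¼ + 12))² = (15 + 49/4)² = (109/4)² = 11881/16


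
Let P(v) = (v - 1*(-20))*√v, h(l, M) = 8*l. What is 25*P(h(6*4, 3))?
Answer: 42400*√3 ≈ 73439.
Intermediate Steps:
P(v) = √v*(20 + v) (P(v) = (v + 20)*√v = (20 + v)*√v = √v*(20 + v))
25*P(h(6*4, 3)) = 25*(√(8*(6*4))*(20 + 8*(6*4))) = 25*(√(8*24)*(20 + 8*24)) = 25*(√192*(20 + 192)) = 25*((8*√3)*212) = 25*(1696*√3) = 42400*√3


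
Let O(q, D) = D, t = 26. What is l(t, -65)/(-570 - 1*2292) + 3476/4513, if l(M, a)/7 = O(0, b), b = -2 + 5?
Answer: 3284513/4305402 ≈ 0.76288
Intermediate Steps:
b = 3
l(M, a) = 21 (l(M, a) = 7*3 = 21)
l(t, -65)/(-570 - 1*2292) + 3476/4513 = 21/(-570 - 1*2292) + 3476/4513 = 21/(-570 - 2292) + 3476*(1/4513) = 21/(-2862) + 3476/4513 = 21*(-1/2862) + 3476/4513 = -7/954 + 3476/4513 = 3284513/4305402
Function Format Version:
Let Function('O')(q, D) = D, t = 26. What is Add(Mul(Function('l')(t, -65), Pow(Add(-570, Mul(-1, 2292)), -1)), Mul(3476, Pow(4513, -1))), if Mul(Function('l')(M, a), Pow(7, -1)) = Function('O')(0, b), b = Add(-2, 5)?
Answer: Rational(3284513, 4305402) ≈ 0.76288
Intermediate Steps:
b = 3
Function('l')(M, a) = 21 (Function('l')(M, a) = Mul(7, 3) = 21)
Add(Mul(Function('l')(t, -65), Pow(Add(-570, Mul(-1, 2292)), -1)), Mul(3476, Pow(4513, -1))) = Add(Mul(21, Pow(Add(-570, Mul(-1, 2292)), -1)), Mul(3476, Pow(4513, -1))) = Add(Mul(21, Pow(Add(-570, -2292), -1)), Mul(3476, Rational(1, 4513))) = Add(Mul(21, Pow(-2862, -1)), Rational(3476, 4513)) = Add(Mul(21, Rational(-1, 2862)), Rational(3476, 4513)) = Add(Rational(-7, 954), Rational(3476, 4513)) = Rational(3284513, 4305402)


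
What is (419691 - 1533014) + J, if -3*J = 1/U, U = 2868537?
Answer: -9580824655354/8605611 ≈ -1.1133e+6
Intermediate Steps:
J = -1/8605611 (J = -1/3/2868537 = -1/3*1/2868537 = -1/8605611 ≈ -1.1620e-7)
(419691 - 1533014) + J = (419691 - 1533014) - 1/8605611 = -1113323 - 1/8605611 = -9580824655354/8605611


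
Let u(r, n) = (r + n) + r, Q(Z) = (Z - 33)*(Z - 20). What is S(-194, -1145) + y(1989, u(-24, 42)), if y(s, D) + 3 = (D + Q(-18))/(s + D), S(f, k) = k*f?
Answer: 146826591/661 ≈ 2.2213e+5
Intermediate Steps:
Q(Z) = (-33 + Z)*(-20 + Z)
u(r, n) = n + 2*r (u(r, n) = (n + r) + r = n + 2*r)
S(f, k) = f*k
y(s, D) = -3 + (1938 + D)/(D + s) (y(s, D) = -3 + (D + (660 + (-18)**2 - 53*(-18)))/(s + D) = -3 + (D + (660 + 324 + 954))/(D + s) = -3 + (D + 1938)/(D + s) = -3 + (1938 + D)/(D + s))
S(-194, -1145) + y(1989, u(-24, 42)) = -194*(-1145) + (1938 - 3*1989 - 2*(42 + 2*(-24)))/((42 + 2*(-24)) + 1989) = 222130 + (1938 - 5967 - 2*(42 - 48))/((42 - 48) + 1989) = 222130 + (1938 - 5967 - 2*(-6))/(-6 + 1989) = 222130 + (1938 - 5967 + 12)/1983 = 222130 + (1/1983)*(-4017) = 222130 - 1339/661 = 146826591/661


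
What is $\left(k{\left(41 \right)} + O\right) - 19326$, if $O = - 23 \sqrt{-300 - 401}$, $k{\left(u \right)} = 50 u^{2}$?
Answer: $64724 - 23 i \sqrt{701} \approx 64724.0 - 608.96 i$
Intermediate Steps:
$O = - 23 i \sqrt{701}$ ($O = - 23 \sqrt{-701} = - 23 i \sqrt{701} \approx - 608.96 i$)
$\left(k{\left(41 \right)} + O\right) - 19326 = \left(50 \cdot 41^{2} - 23 i \sqrt{701}\right) - 19326 = \left(50 \cdot 1681 - 23 i \sqrt{701}\right) - 19326 = \left(84050 - 23 i \sqrt{701}\right) - 19326 = 64724 - 23 i \sqrt{701}$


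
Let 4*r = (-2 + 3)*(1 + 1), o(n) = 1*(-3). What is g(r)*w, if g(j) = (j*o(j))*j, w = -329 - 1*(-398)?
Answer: -207/4 ≈ -51.750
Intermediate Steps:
o(n) = -3
r = 1/2 (r = ((-2 + 3)*(1 + 1))/4 = (1*2)/4 = (1/4)*2 = 1/2 ≈ 0.50000)
w = 69 (w = -329 + 398 = 69)
g(j) = -3*j**2 (g(j) = (j*(-3))*j = (-3*j)*j = -3*j**2)
g(r)*w = -3*(1/2)**2*69 = -3*1/4*69 = -3/4*69 = -207/4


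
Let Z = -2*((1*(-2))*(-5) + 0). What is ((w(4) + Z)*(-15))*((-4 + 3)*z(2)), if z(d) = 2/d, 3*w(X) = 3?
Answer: -285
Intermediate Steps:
w(X) = 1 (w(X) = (⅓)*3 = 1)
Z = -20 (Z = -2*(-2*(-5) + 0) = -2*(10 + 0) = -2*10 = -20)
((w(4) + Z)*(-15))*((-4 + 3)*z(2)) = ((1 - 20)*(-15))*((-4 + 3)*(2/2)) = (-19*(-15))*(-2/2) = 285*(-1*1) = 285*(-1) = -285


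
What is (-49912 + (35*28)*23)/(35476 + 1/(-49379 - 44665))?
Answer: -2574172368/3336304943 ≈ -0.77156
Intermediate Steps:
(-49912 + (35*28)*23)/(35476 + 1/(-49379 - 44665)) = (-49912 + 980*23)/(35476 + 1/(-94044)) = (-49912 + 22540)/(35476 - 1/94044) = -27372/3336304943/94044 = -27372*94044/3336304943 = -2574172368/3336304943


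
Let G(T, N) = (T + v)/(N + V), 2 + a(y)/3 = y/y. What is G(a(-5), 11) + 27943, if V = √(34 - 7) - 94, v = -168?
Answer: 191759059/6862 + 513*√3/6862 ≈ 27945.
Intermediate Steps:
a(y) = -3 (a(y) = -6 + 3*(y/y) = -6 + 3*1 = -6 + 3 = -3)
V = -94 + 3*√3 (V = √27 - 94 = 3*√3 - 94 = -94 + 3*√3 ≈ -88.804)
G(T, N) = (-168 + T)/(-94 + N + 3*√3) (G(T, N) = (T - 168)/(N + (-94 + 3*√3)) = (-168 + T)/(-94 + N + 3*√3))
G(a(-5), 11) + 27943 = (-168 - 3)/(-94 + 11 + 3*√3) + 27943 = -171/(-83 + 3*√3) + 27943 = 27943 - 171/(-83 + 3*√3)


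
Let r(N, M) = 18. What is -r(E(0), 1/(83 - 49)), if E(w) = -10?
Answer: -18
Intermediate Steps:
-r(E(0), 1/(83 - 49)) = -1*18 = -18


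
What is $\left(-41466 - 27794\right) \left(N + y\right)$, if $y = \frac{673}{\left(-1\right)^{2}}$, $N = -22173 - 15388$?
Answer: $2554862880$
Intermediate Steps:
$N = -37561$
$y = 673$ ($y = \frac{673}{1} = 673 \cdot 1 = 673$)
$\left(-41466 - 27794\right) \left(N + y\right) = \left(-41466 - 27794\right) \left(-37561 + 673\right) = \left(-69260\right) \left(-36888\right) = 2554862880$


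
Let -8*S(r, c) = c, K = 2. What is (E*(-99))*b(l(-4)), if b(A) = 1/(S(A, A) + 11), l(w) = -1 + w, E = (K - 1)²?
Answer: -264/31 ≈ -8.5161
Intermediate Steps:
E = 1 (E = (2 - 1)² = 1² = 1)
S(r, c) = -c/8
b(A) = 1/(11 - A/8) (b(A) = 1/(-A/8 + 11) = 1/(11 - A/8))
(E*(-99))*b(l(-4)) = (1*(-99))*(-8/(-88 + (-1 - 4))) = -(-792)/(-88 - 5) = -(-792)/(-93) = -(-792)*(-1)/93 = -99*8/93 = -264/31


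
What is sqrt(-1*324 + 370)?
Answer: sqrt(46) ≈ 6.7823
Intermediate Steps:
sqrt(-1*324 + 370) = sqrt(-324 + 370) = sqrt(46)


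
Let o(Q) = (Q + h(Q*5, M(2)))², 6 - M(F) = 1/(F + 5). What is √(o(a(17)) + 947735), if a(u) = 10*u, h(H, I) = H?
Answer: √1988135 ≈ 1410.0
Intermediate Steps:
M(F) = 6 - 1/(5 + F) (M(F) = 6 - 1/(F + 5) = 6 - 1/(5 + F))
o(Q) = 36*Q² (o(Q) = (Q + Q*5)² = (Q + 5*Q)² = (6*Q)² = 36*Q²)
√(o(a(17)) + 947735) = √(36*(10*17)² + 947735) = √(36*170² + 947735) = √(36*28900 + 947735) = √(1040400 + 947735) = √1988135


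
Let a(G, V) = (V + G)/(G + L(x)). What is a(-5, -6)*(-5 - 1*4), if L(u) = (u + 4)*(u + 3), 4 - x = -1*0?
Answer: 33/17 ≈ 1.9412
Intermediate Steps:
x = 4 (x = 4 - (-1)*0 = 4 - 1*0 = 4 + 0 = 4)
L(u) = (3 + u)*(4 + u) (L(u) = (4 + u)*(3 + u) = (3 + u)*(4 + u))
a(G, V) = (G + V)/(56 + G) (a(G, V) = (V + G)/(G + (12 + 4**2 + 7*4)) = (G + V)/(G + (12 + 16 + 28)) = (G + V)/(G + 56) = (G + V)/(56 + G))
a(-5, -6)*(-5 - 1*4) = ((-5 - 6)/(56 - 5))*(-5 - 1*4) = (-11/51)*(-5 - 4) = ((1/51)*(-11))*(-9) = -11/51*(-9) = 33/17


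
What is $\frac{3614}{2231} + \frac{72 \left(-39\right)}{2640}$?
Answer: $\frac{136513}{245410} \approx 0.55626$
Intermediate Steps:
$\frac{3614}{2231} + \frac{72 \left(-39\right)}{2640} = 3614 \cdot \frac{1}{2231} - \frac{117}{110} = \frac{3614}{2231} - \frac{117}{110} = \frac{136513}{245410}$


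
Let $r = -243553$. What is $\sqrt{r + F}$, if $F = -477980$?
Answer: $i \sqrt{721533} \approx 849.43 i$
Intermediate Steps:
$\sqrt{r + F} = \sqrt{-243553 - 477980} = \sqrt{-721533} = i \sqrt{721533}$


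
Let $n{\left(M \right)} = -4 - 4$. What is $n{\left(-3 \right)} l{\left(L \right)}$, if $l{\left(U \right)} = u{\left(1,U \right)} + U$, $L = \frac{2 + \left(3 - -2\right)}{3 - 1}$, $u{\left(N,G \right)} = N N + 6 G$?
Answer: $-204$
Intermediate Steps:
$u{\left(N,G \right)} = N^{2} + 6 G$
$n{\left(M \right)} = -8$ ($n{\left(M \right)} = -4 - 4 = -8$)
$L = \frac{7}{2}$ ($L = \frac{2 + \left(3 + 2\right)}{2} = \left(2 + 5\right) \frac{1}{2} = 7 \cdot \frac{1}{2} = \frac{7}{2} \approx 3.5$)
$l{\left(U \right)} = 1 + 7 U$ ($l{\left(U \right)} = \left(1^{2} + 6 U\right) + U = \left(1 + 6 U\right) + U = 1 + 7 U$)
$n{\left(-3 \right)} l{\left(L \right)} = - 8 \left(1 + 7 \cdot \frac{7}{2}\right) = - 8 \left(1 + \frac{49}{2}\right) = \left(-8\right) \frac{51}{2} = -204$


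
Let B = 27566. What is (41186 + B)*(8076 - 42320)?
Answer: -2354343488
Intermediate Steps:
(41186 + B)*(8076 - 42320) = (41186 + 27566)*(8076 - 42320) = 68752*(-34244) = -2354343488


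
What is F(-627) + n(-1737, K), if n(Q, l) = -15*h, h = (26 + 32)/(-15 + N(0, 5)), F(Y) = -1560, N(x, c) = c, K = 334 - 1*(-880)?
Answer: -1473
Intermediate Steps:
K = 1214 (K = 334 + 880 = 1214)
h = -29/5 (h = (26 + 32)/(-15 + 5) = 58/(-10) = 58*(-1/10) = -29/5 ≈ -5.8000)
n(Q, l) = 87 (n(Q, l) = -15*(-29/5) = 87)
F(-627) + n(-1737, K) = -1560 + 87 = -1473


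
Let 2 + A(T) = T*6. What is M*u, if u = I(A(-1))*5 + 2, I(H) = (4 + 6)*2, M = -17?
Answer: -1734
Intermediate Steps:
A(T) = -2 + 6*T (A(T) = -2 + T*6 = -2 + 6*T)
I(H) = 20 (I(H) = 10*2 = 20)
u = 102 (u = 20*5 + 2 = 100 + 2 = 102)
M*u = -17*102 = -1734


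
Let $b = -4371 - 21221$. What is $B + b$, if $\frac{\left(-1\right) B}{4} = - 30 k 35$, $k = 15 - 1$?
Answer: $33208$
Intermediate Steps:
$k = 14$
$b = -25592$
$B = 58800$ ($B = - 4 \left(-30\right) 14 \cdot 35 = - 4 \left(\left(-420\right) 35\right) = \left(-4\right) \left(-14700\right) = 58800$)
$B + b = 58800 - 25592 = 33208$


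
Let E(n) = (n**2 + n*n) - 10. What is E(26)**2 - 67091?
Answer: 1733873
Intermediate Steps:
E(n) = -10 + 2*n**2 (E(n) = (n**2 + n**2) - 10 = 2*n**2 - 10 = -10 + 2*n**2)
E(26)**2 - 67091 = (-10 + 2*26**2)**2 - 67091 = (-10 + 2*676)**2 - 67091 = (-10 + 1352)**2 - 67091 = 1342**2 - 67091 = 1800964 - 67091 = 1733873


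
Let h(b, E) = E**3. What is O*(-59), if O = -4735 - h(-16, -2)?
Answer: 278893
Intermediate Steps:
O = -4727 (O = -4735 - 1*(-2)**3 = -4735 - 1*(-8) = -4735 + 8 = -4727)
O*(-59) = -4727*(-59) = 278893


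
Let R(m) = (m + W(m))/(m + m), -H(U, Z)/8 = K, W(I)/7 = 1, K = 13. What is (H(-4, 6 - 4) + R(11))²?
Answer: 1288225/121 ≈ 10646.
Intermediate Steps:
W(I) = 7 (W(I) = 7*1 = 7)
H(U, Z) = -104 (H(U, Z) = -8*13 = -104)
R(m) = (7 + m)/(2*m) (R(m) = (m + 7)/(m + m) = (7 + m)/((2*m)) = (7 + m)*(1/(2*m)) = (7 + m)/(2*m))
(H(-4, 6 - 4) + R(11))² = (-104 + (½)*(7 + 11)/11)² = (-104 + (½)*(1/11)*18)² = (-104 + 9/11)² = (-1135/11)² = 1288225/121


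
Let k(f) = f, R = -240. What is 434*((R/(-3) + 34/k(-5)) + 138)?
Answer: 458304/5 ≈ 91661.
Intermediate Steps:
434*((R/(-3) + 34/k(-5)) + 138) = 434*((-240/(-3) + 34/(-5)) + 138) = 434*((-240*(-⅓) + 34*(-⅕)) + 138) = 434*((80 - 34/5) + 138) = 434*(366/5 + 138) = 434*(1056/5) = 458304/5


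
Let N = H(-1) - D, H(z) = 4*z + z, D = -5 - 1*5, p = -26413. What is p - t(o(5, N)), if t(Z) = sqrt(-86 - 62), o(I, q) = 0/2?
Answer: -26413 - 2*I*sqrt(37) ≈ -26413.0 - 12.166*I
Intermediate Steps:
D = -10 (D = -5 - 5 = -10)
H(z) = 5*z
N = 5 (N = 5*(-1) - 1*(-10) = -5 + 10 = 5)
o(I, q) = 0 (o(I, q) = 0*(1/2) = 0)
t(Z) = 2*I*sqrt(37) (t(Z) = sqrt(-148) = 2*I*sqrt(37))
p - t(o(5, N)) = -26413 - 2*I*sqrt(37)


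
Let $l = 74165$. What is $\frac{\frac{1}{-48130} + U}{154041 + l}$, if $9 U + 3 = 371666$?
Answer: $\frac{17888140181}{98851993020} \approx 0.18096$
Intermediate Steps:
$U = \frac{371663}{9}$ ($U = - \frac{1}{3} + \frac{1}{9} \cdot 371666 = - \frac{1}{3} + \frac{371666}{9} = \frac{371663}{9} \approx 41296.0$)
$\frac{\frac{1}{-48130} + U}{154041 + l} = \frac{\frac{1}{-48130} + \frac{371663}{9}}{154041 + 74165} = \frac{- \frac{1}{48130} + \frac{371663}{9}}{228206} = \frac{17888140181}{433170} \cdot \frac{1}{228206} = \frac{17888140181}{98851993020}$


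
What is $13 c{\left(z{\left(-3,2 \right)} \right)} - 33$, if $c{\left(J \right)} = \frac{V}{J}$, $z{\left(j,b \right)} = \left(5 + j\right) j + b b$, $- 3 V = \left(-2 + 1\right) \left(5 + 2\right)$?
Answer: $- \frac{289}{6} \approx -48.167$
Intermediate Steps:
$V = \frac{7}{3}$ ($V = - \frac{\left(-2 + 1\right) \left(5 + 2\right)}{3} = - \frac{\left(-1\right) 7}{3} = \left(- \frac{1}{3}\right) \left(-7\right) = \frac{7}{3} \approx 2.3333$)
$z{\left(j,b \right)} = b^{2} + j \left(5 + j\right)$ ($z{\left(j,b \right)} = j \left(5 + j\right) + b^{2} = b^{2} + j \left(5 + j\right)$)
$c{\left(J \right)} = \frac{7}{3 J}$
$13 c{\left(z{\left(-3,2 \right)} \right)} - 33 = 13 \frac{7}{3 \left(2^{2} + \left(-3\right)^{2} + 5 \left(-3\right)\right)} - 33 = 13 \frac{7}{3 \left(4 + 9 - 15\right)} - 33 = 13 \frac{7}{3 \left(-2\right)} - 33 = 13 \cdot \frac{7}{3} \left(- \frac{1}{2}\right) - 33 = 13 \left(- \frac{7}{6}\right) - 33 = - \frac{91}{6} - 33 = - \frac{289}{6}$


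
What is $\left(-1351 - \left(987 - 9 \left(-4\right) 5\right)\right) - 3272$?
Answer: $-5790$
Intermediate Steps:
$\left(-1351 - \left(987 - 9 \left(-4\right) 5\right)\right) - 3272 = \left(-1351 - 1167\right) - 3272 = -2518 - 3272 = -5790$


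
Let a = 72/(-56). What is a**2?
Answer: 81/49 ≈ 1.6531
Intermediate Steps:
a = -9/7 (a = 72*(-1/56) = -9/7 ≈ -1.2857)
a**2 = (-9/7)**2 = 81/49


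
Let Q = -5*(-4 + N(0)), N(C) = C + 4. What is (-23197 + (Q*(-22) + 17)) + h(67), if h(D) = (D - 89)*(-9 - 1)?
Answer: -22960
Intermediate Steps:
N(C) = 4 + C
h(D) = 890 - 10*D (h(D) = (-89 + D)*(-10) = 890 - 10*D)
Q = 0 (Q = -5*(-4 + (4 + 0)) = -5*(-4 + 4) = -5*0 = 0)
(-23197 + (Q*(-22) + 17)) + h(67) = (-23197 + (0*(-22) + 17)) + (890 - 10*67) = (-23197 + (0 + 17)) + (890 - 670) = (-23197 + 17) + 220 = -23180 + 220 = -22960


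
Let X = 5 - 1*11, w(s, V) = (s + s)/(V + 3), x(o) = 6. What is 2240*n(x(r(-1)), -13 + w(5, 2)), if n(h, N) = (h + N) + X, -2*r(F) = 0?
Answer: -24640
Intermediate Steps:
r(F) = 0 (r(F) = -1/2*0 = 0)
w(s, V) = 2*s/(3 + V) (w(s, V) = (2*s)/(3 + V) = 2*s/(3 + V))
X = -6 (X = 5 - 11 = -6)
n(h, N) = -6 + N + h (n(h, N) = (h + N) - 6 = (N + h) - 6 = -6 + N + h)
2240*n(x(r(-1)), -13 + w(5, 2)) = 2240*(-6 + (-13 + 2*5/(3 + 2)) + 6) = 2240*(-6 + (-13 + 2*5/5) + 6) = 2240*(-6 + (-13 + 2*5*(1/5)) + 6) = 2240*(-6 + (-13 + 2) + 6) = 2240*(-6 - 11 + 6) = 2240*(-11) = -24640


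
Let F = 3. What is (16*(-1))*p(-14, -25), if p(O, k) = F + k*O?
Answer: -5648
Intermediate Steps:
p(O, k) = 3 + O*k (p(O, k) = 3 + k*O = 3 + O*k)
(16*(-1))*p(-14, -25) = (16*(-1))*(3 - 14*(-25)) = -16*(3 + 350) = -16*353 = -5648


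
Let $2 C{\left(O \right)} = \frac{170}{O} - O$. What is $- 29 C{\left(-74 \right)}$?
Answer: $- \frac{76937}{74} \approx -1039.7$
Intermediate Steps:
$C{\left(O \right)} = \frac{85}{O} - \frac{O}{2}$ ($C{\left(O \right)} = \frac{\frac{170}{O} - O}{2} = \frac{- O + \frac{170}{O}}{2} = \frac{85}{O} - \frac{O}{2}$)
$- 29 C{\left(-74 \right)} = - 29 \left(\frac{85}{-74} - -37\right) = - 29 \left(85 \left(- \frac{1}{74}\right) + 37\right) = - 29 \left(- \frac{85}{74} + 37\right) = \left(-29\right) \frac{2653}{74} = - \frac{76937}{74}$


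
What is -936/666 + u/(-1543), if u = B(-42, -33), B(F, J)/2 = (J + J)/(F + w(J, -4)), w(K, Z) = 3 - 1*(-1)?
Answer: -1526926/1084729 ≈ -1.4077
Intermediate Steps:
w(K, Z) = 4 (w(K, Z) = 3 + 1 = 4)
B(F, J) = 4*J/(4 + F) (B(F, J) = 2*((J + J)/(F + 4)) = 2*((2*J)/(4 + F)) = 2*(2*J/(4 + F)) = 4*J/(4 + F))
u = 66/19 (u = 4*(-33)/(4 - 42) = 4*(-33)/(-38) = 4*(-33)*(-1/38) = 66/19 ≈ 3.4737)
-936/666 + u/(-1543) = -936/666 + (66/19)/(-1543) = -936*1/666 + (66/19)*(-1/1543) = -52/37 - 66/29317 = -1526926/1084729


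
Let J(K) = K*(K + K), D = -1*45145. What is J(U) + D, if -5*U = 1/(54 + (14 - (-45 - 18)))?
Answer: -19368333623/429025 ≈ -45145.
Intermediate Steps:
D = -45145
U = -1/655 (U = -1/(5*(54 + (14 - (-45 - 18)))) = -1/(5*(54 + (14 - 1*(-63)))) = -1/(5*(54 + (14 + 63))) = -1/(5*(54 + 77)) = -1/5/131 = -1/5*1/131 = -1/655 ≈ -0.0015267)
J(K) = 2*K**2 (J(K) = K*(2*K) = 2*K**2)
J(U) + D = 2*(-1/655)**2 - 45145 = 2*(1/429025) - 45145 = 2/429025 - 45145 = -19368333623/429025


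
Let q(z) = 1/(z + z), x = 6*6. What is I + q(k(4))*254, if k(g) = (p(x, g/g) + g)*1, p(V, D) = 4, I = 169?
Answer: 1479/8 ≈ 184.88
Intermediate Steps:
x = 36
k(g) = 4 + g (k(g) = (4 + g)*1 = 4 + g)
q(z) = 1/(2*z)
I + q(k(4))*254 = 169 + (1/(2*(4 + 4)))*254 = 169 + ((1/2)/8)*254 = 169 + ((1/2)*(1/8))*254 = 169 + (1/16)*254 = 169 + 127/8 = 1479/8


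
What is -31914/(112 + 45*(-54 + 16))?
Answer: 15957/799 ≈ 19.971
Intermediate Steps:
-31914/(112 + 45*(-54 + 16)) = -31914/(112 + 45*(-38)) = -31914/(112 - 1710) = -31914/(-1598) = -31914*(-1/1598) = 15957/799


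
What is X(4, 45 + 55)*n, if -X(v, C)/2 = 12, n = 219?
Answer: -5256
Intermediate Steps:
X(v, C) = -24 (X(v, C) = -2*12 = -24)
X(4, 45 + 55)*n = -24*219 = -5256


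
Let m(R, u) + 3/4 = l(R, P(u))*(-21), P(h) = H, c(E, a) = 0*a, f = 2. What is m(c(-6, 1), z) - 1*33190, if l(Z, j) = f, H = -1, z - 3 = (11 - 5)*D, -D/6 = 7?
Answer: -132931/4 ≈ -33233.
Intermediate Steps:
D = -42 (D = -6*7 = -42)
z = -249 (z = 3 + (11 - 5)*(-42) = 3 + 6*(-42) = 3 - 252 = -249)
c(E, a) = 0
P(h) = -1
l(Z, j) = 2
m(R, u) = -171/4 (m(R, u) = -3/4 + 2*(-21) = -3/4 - 42 = -171/4)
m(c(-6, 1), z) - 1*33190 = -171/4 - 1*33190 = -171/4 - 33190 = -132931/4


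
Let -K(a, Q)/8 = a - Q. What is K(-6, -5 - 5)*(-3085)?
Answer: 98720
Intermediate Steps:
K(a, Q) = -8*a + 8*Q (K(a, Q) = -8*(a - Q) = -8*a + 8*Q)
K(-6, -5 - 5)*(-3085) = (-8*(-6) + 8*(-5 - 5))*(-3085) = (48 + 8*(-10))*(-3085) = (48 - 80)*(-3085) = -32*(-3085) = 98720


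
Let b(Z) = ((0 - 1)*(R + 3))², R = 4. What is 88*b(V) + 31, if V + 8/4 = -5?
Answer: 4343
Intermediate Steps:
V = -7 (V = -2 - 5 = -7)
b(Z) = 49 (b(Z) = ((0 - 1)*(4 + 3))² = (-1*7)² = (-7)² = 49)
88*b(V) + 31 = 88*49 + 31 = 4312 + 31 = 4343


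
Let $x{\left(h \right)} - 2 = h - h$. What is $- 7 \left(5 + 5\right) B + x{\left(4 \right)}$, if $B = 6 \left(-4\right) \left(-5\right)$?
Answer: $-8398$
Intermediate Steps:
$x{\left(h \right)} = 2$ ($x{\left(h \right)} = 2 + \left(h - h\right) = 2 + 0 = 2$)
$B = 120$ ($B = \left(-24\right) \left(-5\right) = 120$)
$- 7 \left(5 + 5\right) B + x{\left(4 \right)} = - 7 \left(5 + 5\right) 120 + 2 = \left(-7\right) 10 \cdot 120 + 2 = \left(-70\right) 120 + 2 = -8400 + 2 = -8398$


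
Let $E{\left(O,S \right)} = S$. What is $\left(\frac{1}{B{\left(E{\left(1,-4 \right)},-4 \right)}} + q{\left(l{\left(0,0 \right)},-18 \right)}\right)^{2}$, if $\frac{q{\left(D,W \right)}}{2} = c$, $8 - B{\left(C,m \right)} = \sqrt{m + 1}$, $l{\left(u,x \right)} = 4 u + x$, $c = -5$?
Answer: $\frac{1580 \sqrt{3} + 5941 i}{16 \sqrt{3} + 61 i} \approx 97.625 - 0.51086 i$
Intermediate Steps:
$l{\left(u,x \right)} = x + 4 u$
$B{\left(C,m \right)} = 8 - \sqrt{1 + m}$ ($B{\left(C,m \right)} = 8 - \sqrt{m + 1} = 8 - \sqrt{1 + m}$)
$q{\left(D,W \right)} = -10$ ($q{\left(D,W \right)} = 2 \left(-5\right) = -10$)
$\left(\frac{1}{B{\left(E{\left(1,-4 \right)},-4 \right)}} + q{\left(l{\left(0,0 \right)},-18 \right)}\right)^{2} = \left(\frac{1}{8 - \sqrt{1 - 4}} - 10\right)^{2} = \left(\frac{1}{8 - \sqrt{-3}} - 10\right)^{2} = \left(\frac{1}{8 - i \sqrt{3}} - 10\right)^{2} = \left(-10 + \frac{1}{8 - i \sqrt{3}}\right)^{2}$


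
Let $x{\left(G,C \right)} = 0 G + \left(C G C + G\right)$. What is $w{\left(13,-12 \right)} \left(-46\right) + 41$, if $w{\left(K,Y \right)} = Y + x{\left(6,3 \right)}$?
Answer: $-2167$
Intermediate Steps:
$x{\left(G,C \right)} = G + G C^{2}$ ($x{\left(G,C \right)} = 0 + \left(G C^{2} + G\right) = 0 + \left(G + G C^{2}\right) = G + G C^{2}$)
$w{\left(K,Y \right)} = 60 + Y$ ($w{\left(K,Y \right)} = Y + 6 \left(1 + 3^{2}\right) = Y + 6 \left(1 + 9\right) = Y + 6 \cdot 10 = Y + 60 = 60 + Y$)
$w{\left(13,-12 \right)} \left(-46\right) + 41 = \left(60 - 12\right) \left(-46\right) + 41 = 48 \left(-46\right) + 41 = -2208 + 41 = -2167$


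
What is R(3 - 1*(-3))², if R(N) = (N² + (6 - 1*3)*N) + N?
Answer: 3600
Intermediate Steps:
R(N) = N² + 4*N (R(N) = (N² + (6 - 3)*N) + N = (N² + 3*N) + N = N² + 4*N)
R(3 - 1*(-3))² = ((3 - 1*(-3))*(4 + (3 - 1*(-3))))² = ((3 + 3)*(4 + (3 + 3)))² = (6*(4 + 6))² = (6*10)² = 60² = 3600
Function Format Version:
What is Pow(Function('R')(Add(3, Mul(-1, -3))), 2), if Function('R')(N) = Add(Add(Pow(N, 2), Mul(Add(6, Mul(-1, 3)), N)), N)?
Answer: 3600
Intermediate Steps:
Function('R')(N) = Add(Pow(N, 2), Mul(4, N)) (Function('R')(N) = Add(Add(Pow(N, 2), Mul(Add(6, -3), N)), N) = Add(Add(Pow(N, 2), Mul(3, N)), N) = Add(Pow(N, 2), Mul(4, N)))
Pow(Function('R')(Add(3, Mul(-1, -3))), 2) = Pow(Mul(Add(3, Mul(-1, -3)), Add(4, Add(3, Mul(-1, -3)))), 2) = Pow(Mul(Add(3, 3), Add(4, Add(3, 3))), 2) = Pow(Mul(6, Add(4, 6)), 2) = Pow(Mul(6, 10), 2) = Pow(60, 2) = 3600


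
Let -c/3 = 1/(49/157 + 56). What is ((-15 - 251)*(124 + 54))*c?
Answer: 1061948/421 ≈ 2522.4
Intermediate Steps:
c = -157/2947 (c = -3/(49/157 + 56) = -3/8841/157 = -3*157/8841 = -157/2947 ≈ -0.053275)
((-15 - 251)*(124 + 54))*c = ((-15 - 251)*(124 + 54))*(-157/2947) = -266*178*(-157/2947) = -47348*(-157/2947) = 1061948/421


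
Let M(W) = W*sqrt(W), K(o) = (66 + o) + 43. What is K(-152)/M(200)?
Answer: -43*sqrt(2)/4000 ≈ -0.015203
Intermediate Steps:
K(o) = 109 + o
M(W) = W**(3/2)
K(-152)/M(200) = (109 - 152)/(200**(3/2)) = -43*sqrt(2)/4000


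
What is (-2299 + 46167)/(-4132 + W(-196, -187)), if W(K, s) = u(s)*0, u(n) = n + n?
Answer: -10967/1033 ≈ -10.617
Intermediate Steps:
u(n) = 2*n
W(K, s) = 0 (W(K, s) = (2*s)*0 = 0)
(-2299 + 46167)/(-4132 + W(-196, -187)) = (-2299 + 46167)/(-4132 + 0) = 43868/(-4132) = 43868*(-1/4132) = -10967/1033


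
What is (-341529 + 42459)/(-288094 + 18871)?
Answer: 99690/89741 ≈ 1.1109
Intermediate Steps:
(-341529 + 42459)/(-288094 + 18871) = -299070/(-269223) = -299070*(-1/269223) = 99690/89741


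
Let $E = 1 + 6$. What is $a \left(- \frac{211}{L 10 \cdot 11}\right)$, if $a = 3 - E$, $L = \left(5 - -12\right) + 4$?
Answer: $\frac{422}{1155} \approx 0.36537$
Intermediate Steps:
$L = 21$ ($L = \left(5 + 12\right) + 4 = 17 + 4 = 21$)
$E = 7$
$a = -4$ ($a = 3 - 7 = -4$)
$a \left(- \frac{211}{L 10 \cdot 11}\right) = - 4 \left(- \frac{211}{21 \cdot 10 \cdot 11}\right) = - 4 \left(- \frac{211}{210 \cdot 11}\right) = - 4 \left(- \frac{211}{2310}\right) = - 4 \left(\left(-211\right) \frac{1}{2310}\right) = \left(-4\right) \left(- \frac{211}{2310}\right) = \frac{422}{1155}$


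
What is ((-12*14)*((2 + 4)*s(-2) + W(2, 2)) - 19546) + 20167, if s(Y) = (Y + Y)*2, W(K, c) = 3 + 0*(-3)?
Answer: 8181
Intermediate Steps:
W(K, c) = 3 (W(K, c) = 3 + 0 = 3)
s(Y) = 4*Y (s(Y) = (2*Y)*2 = 4*Y)
((-12*14)*((2 + 4)*s(-2) + W(2, 2)) - 19546) + 20167 = ((-12*14)*((2 + 4)*(4*(-2)) + 3) - 19546) + 20167 = (-168*(6*(-8) + 3) - 19546) + 20167 = (-168*(-48 + 3) - 19546) + 20167 = (-168*(-45) - 19546) + 20167 = (7560 - 19546) + 20167 = -11986 + 20167 = 8181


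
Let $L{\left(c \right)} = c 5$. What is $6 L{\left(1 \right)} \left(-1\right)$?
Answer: $-30$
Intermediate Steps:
$L{\left(c \right)} = 5 c$
$6 L{\left(1 \right)} \left(-1\right) = 6 \cdot 5 \cdot 1 \left(-1\right) = 6 \cdot 5 \left(-1\right) = 30 \left(-1\right) = -30$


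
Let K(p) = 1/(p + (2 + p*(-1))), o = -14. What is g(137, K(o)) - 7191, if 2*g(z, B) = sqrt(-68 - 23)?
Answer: -7191 + I*sqrt(91)/2 ≈ -7191.0 + 4.7697*I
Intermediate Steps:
K(p) = 1/2 (K(p) = 1/(p + (2 - p)) = 1/2)
g(z, B) = I*sqrt(91)/2 (g(z, B) = sqrt(-68 - 23)/2 = sqrt(-91)/2 = (I*sqrt(91))/2 = I*sqrt(91)/2)
g(137, K(o)) - 7191 = I*sqrt(91)/2 - 7191 = -7191 + I*sqrt(91)/2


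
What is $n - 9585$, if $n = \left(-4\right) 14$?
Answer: $-9641$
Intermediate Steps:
$n = -56$
$n - 9585 = -56 - 9585 = -9641$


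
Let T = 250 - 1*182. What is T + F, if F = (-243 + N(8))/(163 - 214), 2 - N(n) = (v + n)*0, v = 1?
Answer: 3709/51 ≈ 72.725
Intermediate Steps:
N(n) = 2 (N(n) = 2 - (1 + n)*0 = 2 - 1*0 = 2 + 0 = 2)
T = 68 (T = 250 - 182 = 68)
F = 241/51 (F = (-243 + 2)/(163 - 214) = -241/(-51) = -241*(-1/51) = 241/51 ≈ 4.7255)
T + F = 68 + 241/51 = 3709/51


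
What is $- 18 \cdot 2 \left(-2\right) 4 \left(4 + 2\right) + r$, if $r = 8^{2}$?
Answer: $1792$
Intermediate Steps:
$r = 64$
$- 18 \cdot 2 \left(-2\right) 4 \left(4 + 2\right) + r = - 18 \cdot 2 \left(-2\right) 4 \left(4 + 2\right) + 64 = - 18 \left(-4\right) 4 \cdot 6 + 64 = - 18 \left(\left(-16\right) 6\right) + 64 = \left(-18\right) \left(-96\right) + 64 = 1728 + 64 = 1792$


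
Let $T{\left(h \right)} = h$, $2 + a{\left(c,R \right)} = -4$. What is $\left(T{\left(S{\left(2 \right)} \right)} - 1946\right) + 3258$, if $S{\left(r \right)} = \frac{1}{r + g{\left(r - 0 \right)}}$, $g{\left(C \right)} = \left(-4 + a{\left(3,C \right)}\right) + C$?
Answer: $\frac{7871}{6} \approx 1311.8$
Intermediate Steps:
$a{\left(c,R \right)} = -6$ ($a{\left(c,R \right)} = -2 - 4 = -6$)
$g{\left(C \right)} = -10 + C$ ($g{\left(C \right)} = \left(-4 - 6\right) + C = -10 + C$)
$S{\left(r \right)} = \frac{1}{-10 + 2 r}$ ($S{\left(r \right)} = \frac{1}{r + \left(-10 + \left(r - 0\right)\right)} = \frac{1}{r + \left(-10 + \left(r + 0\right)\right)} = \frac{1}{r + \left(-10 + r\right)} = \frac{1}{-10 + 2 r}$)
$\left(T{\left(S{\left(2 \right)} \right)} - 1946\right) + 3258 = \left(\frac{1}{2 \left(-5 + 2\right)} - 1946\right) + 3258 = \left(\frac{1}{2 \left(-3\right)} - 1946\right) + 3258 = \left(\frac{1}{2} \left(- \frac{1}{3}\right) - 1946\right) + 3258 = \left(- \frac{1}{6} - 1946\right) + 3258 = - \frac{11677}{6} + 3258 = \frac{7871}{6}$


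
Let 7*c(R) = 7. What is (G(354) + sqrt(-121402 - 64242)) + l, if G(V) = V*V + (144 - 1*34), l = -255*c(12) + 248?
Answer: 125419 + 2*I*sqrt(46411) ≈ 1.2542e+5 + 430.86*I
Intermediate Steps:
c(R) = 1 (c(R) = (1/7)*7 = 1)
l = -7 (l = -255*1 + 248 = -255 + 248 = -7)
G(V) = 110 + V**2 (G(V) = V**2 + (144 - 34) = V**2 + 110 = 110 + V**2)
(G(354) + sqrt(-121402 - 64242)) + l = ((110 + 354**2) + sqrt(-121402 - 64242)) - 7 = ((110 + 125316) + sqrt(-185644)) - 7 = (125426 + 2*I*sqrt(46411)) - 7 = 125419 + 2*I*sqrt(46411)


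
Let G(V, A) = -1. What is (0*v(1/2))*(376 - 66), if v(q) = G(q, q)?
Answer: 0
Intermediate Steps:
v(q) = -1
(0*v(1/2))*(376 - 66) = (0*(-1))*(376 - 66) = 0*310 = 0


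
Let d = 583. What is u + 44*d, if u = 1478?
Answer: 27130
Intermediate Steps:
u + 44*d = 1478 + 44*583 = 1478 + 25652 = 27130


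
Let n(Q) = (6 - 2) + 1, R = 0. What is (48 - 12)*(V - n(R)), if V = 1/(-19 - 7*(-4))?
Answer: -4671/26 ≈ -179.65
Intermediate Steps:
V = 1/104 (V = -¼/(-26) = -1/26*(-¼) = 1/104 ≈ 0.0096154)
n(Q) = 5 (n(Q) = 4 + 1 = 5)
(48 - 12)*(V - n(R)) = (48 - 12)*(1/104 - 1*5) = 36*(1/104 - 5) = 36*(-519/104) = -4671/26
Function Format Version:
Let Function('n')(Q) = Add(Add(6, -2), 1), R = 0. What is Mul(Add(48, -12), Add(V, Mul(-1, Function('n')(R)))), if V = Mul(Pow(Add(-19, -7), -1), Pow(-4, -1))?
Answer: Rational(-4671, 26) ≈ -179.65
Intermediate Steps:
V = Rational(1, 104) (V = Mul(Pow(-26, -1), Rational(-1, 4)) = Mul(Rational(-1, 26), Rational(-1, 4)) = Rational(1, 104) ≈ 0.0096154)
Function('n')(Q) = 5 (Function('n')(Q) = Add(4, 1) = 5)
Mul(Add(48, -12), Add(V, Mul(-1, Function('n')(R)))) = Mul(Add(48, -12), Add(Rational(1, 104), Mul(-1, 5))) = Mul(36, Add(Rational(1, 104), -5)) = Mul(36, Rational(-519, 104)) = Rational(-4671, 26)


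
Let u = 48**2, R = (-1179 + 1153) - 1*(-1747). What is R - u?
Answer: -583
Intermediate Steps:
R = 1721 (R = -26 + 1747 = 1721)
u = 2304
R - u = 1721 - 1*2304 = 1721 - 2304 = -583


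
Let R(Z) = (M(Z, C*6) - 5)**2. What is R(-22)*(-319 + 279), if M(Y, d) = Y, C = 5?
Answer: -29160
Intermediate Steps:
R(Z) = (-5 + Z)**2 (R(Z) = (Z - 5)**2 = (-5 + Z)**2)
R(-22)*(-319 + 279) = (-5 - 22)**2*(-319 + 279) = (-27)**2*(-40) = 729*(-40) = -29160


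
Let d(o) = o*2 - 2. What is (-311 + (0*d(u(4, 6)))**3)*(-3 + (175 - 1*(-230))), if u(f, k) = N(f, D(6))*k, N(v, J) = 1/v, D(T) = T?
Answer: -125022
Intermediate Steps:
u(f, k) = k/f
d(o) = -2 + 2*o (d(o) = 2*o - 2 = -2 + 2*o)
(-311 + (0*d(u(4, 6)))**3)*(-3 + (175 - 1*(-230))) = (-311 + (0*(-2 + 2*(6/4)))**3)*(-3 + (175 - 1*(-230))) = (-311 + (0*(-2 + 2*(6*(1/4))))**3)*(-3 + (175 + 230)) = (-311 + (0*(-2 + 2*(3/2)))**3)*(-3 + 405) = (-311 + (0*(-2 + 3))**3)*402 = (-311 + (0*1)**3)*402 = (-311 + 0**3)*402 = (-311 + 0)*402 = -311*402 = -125022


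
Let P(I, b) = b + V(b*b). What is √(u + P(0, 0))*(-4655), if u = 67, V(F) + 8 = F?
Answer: -4655*√59 ≈ -35756.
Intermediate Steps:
V(F) = -8 + F
P(I, b) = -8 + b + b² (P(I, b) = b + (-8 + b*b) = b + (-8 + b²) = -8 + b + b²)
√(u + P(0, 0))*(-4655) = √(67 + (-8 + 0 + 0²))*(-4655) = √(67 + (-8 + 0 + 0))*(-4655) = √(67 - 8)*(-4655) = √59*(-4655) = -4655*√59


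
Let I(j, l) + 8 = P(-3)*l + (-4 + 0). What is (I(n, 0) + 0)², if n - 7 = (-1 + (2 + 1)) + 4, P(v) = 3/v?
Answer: 144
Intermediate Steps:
n = 13 (n = 7 + ((-1 + (2 + 1)) + 4) = 7 + ((-1 + 3) + 4) = 7 + (2 + 4) = 7 + 6 = 13)
I(j, l) = -12 - l (I(j, l) = -8 + ((3/(-3))*l + (-4 + 0)) = -8 + ((3*(-⅓))*l - 4) = -8 + (-l - 4) = -8 + (-4 - l) = -12 - l)
(I(n, 0) + 0)² = ((-12 - 1*0) + 0)² = ((-12 + 0) + 0)² = (-12 + 0)² = (-12)² = 144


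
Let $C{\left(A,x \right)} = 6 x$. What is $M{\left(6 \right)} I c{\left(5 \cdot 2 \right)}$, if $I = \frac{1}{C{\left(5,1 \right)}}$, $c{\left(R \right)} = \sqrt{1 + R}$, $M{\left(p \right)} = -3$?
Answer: $- \frac{\sqrt{11}}{2} \approx -1.6583$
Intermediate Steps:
$I = \frac{1}{6}$ ($I = \frac{1}{6 \cdot 1} = \frac{1}{6} \approx 0.16667$)
$M{\left(6 \right)} I c{\left(5 \cdot 2 \right)} = \left(-3\right) \frac{1}{6} \sqrt{1 + 5 \cdot 2} = - \frac{\sqrt{1 + 10}}{2} = - \frac{\sqrt{11}}{2}$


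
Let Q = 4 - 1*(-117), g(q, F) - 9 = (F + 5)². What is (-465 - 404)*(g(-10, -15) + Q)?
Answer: -199870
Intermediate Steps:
g(q, F) = 9 + (5 + F)² (g(q, F) = 9 + (F + 5)² = 9 + (5 + F)²)
Q = 121 (Q = 4 + 117 = 121)
(-465 - 404)*(g(-10, -15) + Q) = (-465 - 404)*((9 + (5 - 15)²) + 121) = -869*((9 + (-10)²) + 121) = -869*((9 + 100) + 121) = -869*(109 + 121) = -869*230 = -199870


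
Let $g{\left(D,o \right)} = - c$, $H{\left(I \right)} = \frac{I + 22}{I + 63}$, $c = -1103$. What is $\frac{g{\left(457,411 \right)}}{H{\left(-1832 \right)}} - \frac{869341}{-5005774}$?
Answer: $\frac{2442218694107}{2265112735} \approx 1078.2$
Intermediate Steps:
$H{\left(I \right)} = \frac{22 + I}{63 + I}$
$g{\left(D,o \right)} = 1103$ ($g{\left(D,o \right)} = \left(-1\right) \left(-1103\right) = 1103$)
$\frac{g{\left(457,411 \right)}}{H{\left(-1832 \right)}} - \frac{869341}{-5005774} = \frac{1103}{\frac{1}{63 - 1832} \left(22 - 1832\right)} - \frac{869341}{-5005774} = \frac{1103}{\frac{1}{-1769} \left(-1810\right)} - - \frac{869341}{5005774} = \frac{1103}{\left(- \frac{1}{1769}\right) \left(-1810\right)} + \frac{869341}{5005774} = \frac{1103}{\frac{1810}{1769}} + \frac{869341}{5005774} = 1103 \cdot \frac{1769}{1810} + \frac{869341}{5005774} = \frac{1951207}{1810} + \frac{869341}{5005774} = \frac{2442218694107}{2265112735}$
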